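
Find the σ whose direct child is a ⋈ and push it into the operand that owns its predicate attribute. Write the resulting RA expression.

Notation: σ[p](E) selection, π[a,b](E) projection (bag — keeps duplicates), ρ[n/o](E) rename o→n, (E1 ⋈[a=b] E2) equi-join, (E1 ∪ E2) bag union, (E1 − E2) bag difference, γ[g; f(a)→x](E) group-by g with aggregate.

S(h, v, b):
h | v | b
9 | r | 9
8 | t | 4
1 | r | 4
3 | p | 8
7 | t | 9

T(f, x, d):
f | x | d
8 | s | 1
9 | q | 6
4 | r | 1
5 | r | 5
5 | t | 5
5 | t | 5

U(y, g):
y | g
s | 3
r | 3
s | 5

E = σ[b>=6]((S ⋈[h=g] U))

σ filters on b, owned by the left side.
E' = (σ[b>=6](S) ⋈[h=g] U)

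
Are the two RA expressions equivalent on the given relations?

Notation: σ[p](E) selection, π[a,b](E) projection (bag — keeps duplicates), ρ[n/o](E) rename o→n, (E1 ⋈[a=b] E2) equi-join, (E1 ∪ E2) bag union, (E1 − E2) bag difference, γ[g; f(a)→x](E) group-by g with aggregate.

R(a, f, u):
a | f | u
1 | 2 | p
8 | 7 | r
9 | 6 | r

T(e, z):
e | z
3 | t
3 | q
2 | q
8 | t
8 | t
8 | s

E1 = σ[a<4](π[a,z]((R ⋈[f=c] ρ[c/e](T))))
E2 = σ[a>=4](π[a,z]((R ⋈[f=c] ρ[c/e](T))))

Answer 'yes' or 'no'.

E1 per-node cardinality:
  R → 3
  T → 6
  ρ[c/e](T) → 6
  (R ⋈[f=c] ρ[c/e](T)) → 1
  π[a,z]((R ⋈[f=c] ρ[c/e](T))) → 1
  σ[a<4](π[a,z]((R ⋈[f=c] ρ[c/e](T)))) → 1
E2 per-node cardinality:
  R → 3
  T → 6
  ρ[c/e](T) → 6
  (R ⋈[f=c] ρ[c/e](T)) → 1
  π[a,z]((R ⋈[f=c] ρ[c/e](T))) → 1
  σ[a>=4](π[a,z]((R ⋈[f=c] ρ[c/e](T)))) → 0

E1 result:
a | z
1 | q
E2 result:
a | z
(0 rows)
Witness: (1, 'q') appears 1× in E1 but 0× in E2.

no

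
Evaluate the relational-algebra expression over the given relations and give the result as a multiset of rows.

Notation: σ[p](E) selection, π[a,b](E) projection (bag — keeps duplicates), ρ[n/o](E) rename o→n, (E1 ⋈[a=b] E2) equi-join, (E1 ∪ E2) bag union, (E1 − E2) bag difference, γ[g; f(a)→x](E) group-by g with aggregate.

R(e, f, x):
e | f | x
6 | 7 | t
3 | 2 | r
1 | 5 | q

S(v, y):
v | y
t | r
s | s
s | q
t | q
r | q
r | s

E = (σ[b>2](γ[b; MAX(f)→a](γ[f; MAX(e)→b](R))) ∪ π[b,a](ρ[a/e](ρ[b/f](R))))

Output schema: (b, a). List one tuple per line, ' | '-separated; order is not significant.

Stepwise |·|:
  R → 3
  γ[f; MAX(e)→b](R) → 3
  γ[b; MAX(f)→a](γ[f; MAX(e)→b](R)) → 3
  σ[b>2](γ[b; MAX(f)→a](γ[f; MAX(e)→b](R))) → 2
  R → 3
  ρ[b/f](R) → 3
  ρ[a/e](ρ[b/f](R)) → 3
  π[b,a](ρ[a/e](ρ[b/f](R))) → 3
  (σ[b>2](γ[b; MAX(f)→a](γ[f; MAX(e)→b](R))) ∪ π[b,a](ρ[a/e](ρ[b/f](R)))) → 5

== RESULT ==
b | a
2 | 3
3 | 2
5 | 1
6 | 7
7 | 6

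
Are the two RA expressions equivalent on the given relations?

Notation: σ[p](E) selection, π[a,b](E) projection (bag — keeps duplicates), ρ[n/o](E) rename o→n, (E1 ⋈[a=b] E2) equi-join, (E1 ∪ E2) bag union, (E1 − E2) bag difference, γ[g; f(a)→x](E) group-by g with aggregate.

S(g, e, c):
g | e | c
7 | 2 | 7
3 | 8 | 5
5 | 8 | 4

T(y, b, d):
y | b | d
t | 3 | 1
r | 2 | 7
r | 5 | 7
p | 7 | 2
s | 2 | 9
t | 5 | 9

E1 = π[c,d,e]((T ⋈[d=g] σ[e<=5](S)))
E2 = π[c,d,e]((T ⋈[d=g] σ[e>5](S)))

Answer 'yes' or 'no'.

E1 stepwise |·|:
  T → 6
  S → 3
  σ[e<=5](S) → 1
  (T ⋈[d=g] σ[e<=5](S)) → 2
  π[c,d,e]((T ⋈[d=g] σ[e<=5](S))) → 2
E2 stepwise |·|:
  T → 6
  S → 3
  σ[e>5](S) → 2
  (T ⋈[d=g] σ[e>5](S)) → 0
  π[c,d,e]((T ⋈[d=g] σ[e>5](S))) → 0

E1 result:
c | d | e
7 | 7 | 2
7 | 7 | 2
E2 result:
c | d | e
(0 rows)
Witness: (7, 7, 2) appears 2× in E1 but 0× in E2.

no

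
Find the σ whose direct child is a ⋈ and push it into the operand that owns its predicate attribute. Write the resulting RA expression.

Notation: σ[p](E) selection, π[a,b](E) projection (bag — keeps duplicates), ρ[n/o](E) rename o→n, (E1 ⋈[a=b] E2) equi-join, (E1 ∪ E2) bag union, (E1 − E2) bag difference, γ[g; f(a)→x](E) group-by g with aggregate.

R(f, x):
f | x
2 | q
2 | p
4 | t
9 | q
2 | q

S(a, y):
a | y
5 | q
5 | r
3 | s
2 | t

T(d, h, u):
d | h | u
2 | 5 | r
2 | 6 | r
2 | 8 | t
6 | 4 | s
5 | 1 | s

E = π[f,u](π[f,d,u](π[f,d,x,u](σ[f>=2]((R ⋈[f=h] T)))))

σ filters on f, owned by the left side.
E' = π[f,u](π[f,d,u](π[f,d,x,u]((σ[f>=2](R) ⋈[f=h] T))))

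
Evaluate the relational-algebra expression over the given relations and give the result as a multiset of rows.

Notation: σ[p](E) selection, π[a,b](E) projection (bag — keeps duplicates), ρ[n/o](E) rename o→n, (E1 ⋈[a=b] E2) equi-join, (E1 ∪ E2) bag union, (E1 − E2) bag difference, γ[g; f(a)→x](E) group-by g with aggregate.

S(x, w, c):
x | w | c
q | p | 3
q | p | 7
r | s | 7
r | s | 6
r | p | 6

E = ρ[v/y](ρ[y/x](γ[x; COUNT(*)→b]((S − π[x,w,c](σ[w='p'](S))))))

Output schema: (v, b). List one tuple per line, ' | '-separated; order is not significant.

Subexpression sizes:
  S → 5
  S → 5
  σ[w='p'](S) → 3
  π[x,w,c](σ[w='p'](S)) → 3
  (S − π[x,w,c](σ[w='p'](S))) → 2
  γ[x; COUNT(*)→b]((S − π[x,w,c](σ[w='p'](S)))) → 1
  ρ[y/x](γ[x; COUNT(*)→b]((S − π[x,w,c](σ[w='p'](S))))) → 1
  ρ[v/y](ρ[y/x](γ[x; COUNT(*)→b]((S − π[x,w,c](σ[w='p'](S)))))) → 1

== RESULT ==
v | b
r | 2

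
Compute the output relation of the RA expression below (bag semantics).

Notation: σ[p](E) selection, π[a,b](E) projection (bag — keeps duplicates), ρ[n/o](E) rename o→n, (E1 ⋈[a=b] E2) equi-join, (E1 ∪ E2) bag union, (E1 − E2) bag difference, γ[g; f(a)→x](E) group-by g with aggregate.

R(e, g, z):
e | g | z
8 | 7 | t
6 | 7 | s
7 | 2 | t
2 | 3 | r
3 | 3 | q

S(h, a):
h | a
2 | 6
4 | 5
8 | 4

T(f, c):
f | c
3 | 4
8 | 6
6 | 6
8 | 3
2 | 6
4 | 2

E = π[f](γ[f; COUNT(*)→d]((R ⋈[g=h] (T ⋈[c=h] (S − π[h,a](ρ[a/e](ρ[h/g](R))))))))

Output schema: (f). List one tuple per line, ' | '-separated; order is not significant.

Subexpression sizes:
  R → 5
  T → 6
  S → 3
  R → 5
  ρ[h/g](R) → 5
  ρ[a/e](ρ[h/g](R)) → 5
  π[h,a](ρ[a/e](ρ[h/g](R))) → 5
  (S − π[h,a](ρ[a/e](ρ[h/g](R)))) → 3
  (T ⋈[c=h] (S − π[h,a](ρ[a/e](ρ[h/g](R))))) → 2
  (R ⋈[g=h] (T ⋈[c=h] (S − π[h,a](ρ[a/e](ρ[h/g](R)))))) → 1
  γ[f; COUNT(*)→d]((R ⋈[g=h] (T ⋈[c=h] (S − π[h,a](ρ[a/e](ρ[h/g](R))))))) → 1
  π[f](γ[f; COUNT(*)→d]((R ⋈[g=h] (T ⋈[c=h] (S − π[h,a](ρ[a/e](ρ[h/g](R)))))))) → 1

== RESULT ==
f
4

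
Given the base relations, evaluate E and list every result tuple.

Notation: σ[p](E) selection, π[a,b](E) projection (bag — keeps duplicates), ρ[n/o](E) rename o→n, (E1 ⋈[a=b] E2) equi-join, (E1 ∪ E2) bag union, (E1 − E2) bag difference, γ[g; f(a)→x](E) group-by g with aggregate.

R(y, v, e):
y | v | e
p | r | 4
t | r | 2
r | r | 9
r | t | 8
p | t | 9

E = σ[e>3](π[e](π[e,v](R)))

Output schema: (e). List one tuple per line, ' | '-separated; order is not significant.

Stepwise |·|:
  R → 5
  π[e,v](R) → 5
  π[e](π[e,v](R)) → 5
  σ[e>3](π[e](π[e,v](R))) → 4

== RESULT ==
e
4
8
9
9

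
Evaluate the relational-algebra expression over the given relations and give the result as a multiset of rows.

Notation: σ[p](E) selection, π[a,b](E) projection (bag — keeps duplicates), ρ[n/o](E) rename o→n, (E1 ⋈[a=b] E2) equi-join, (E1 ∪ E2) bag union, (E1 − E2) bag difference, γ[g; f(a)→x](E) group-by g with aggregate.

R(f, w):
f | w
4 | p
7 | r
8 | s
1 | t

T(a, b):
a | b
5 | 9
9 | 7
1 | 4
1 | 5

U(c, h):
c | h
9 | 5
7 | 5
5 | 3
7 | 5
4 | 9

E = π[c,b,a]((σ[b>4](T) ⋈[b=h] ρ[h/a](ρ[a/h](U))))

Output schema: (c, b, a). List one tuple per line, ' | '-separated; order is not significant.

Stepwise |·|:
  T → 4
  σ[b>4](T) → 3
  U → 5
  ρ[a/h](U) → 5
  ρ[h/a](ρ[a/h](U)) → 5
  (σ[b>4](T) ⋈[b=h] ρ[h/a](ρ[a/h](U))) → 4
  π[c,b,a]((σ[b>4](T) ⋈[b=h] ρ[h/a](ρ[a/h](U)))) → 4

== RESULT ==
c | b | a
4 | 9 | 5
7 | 5 | 1
7 | 5 | 1
9 | 5 | 1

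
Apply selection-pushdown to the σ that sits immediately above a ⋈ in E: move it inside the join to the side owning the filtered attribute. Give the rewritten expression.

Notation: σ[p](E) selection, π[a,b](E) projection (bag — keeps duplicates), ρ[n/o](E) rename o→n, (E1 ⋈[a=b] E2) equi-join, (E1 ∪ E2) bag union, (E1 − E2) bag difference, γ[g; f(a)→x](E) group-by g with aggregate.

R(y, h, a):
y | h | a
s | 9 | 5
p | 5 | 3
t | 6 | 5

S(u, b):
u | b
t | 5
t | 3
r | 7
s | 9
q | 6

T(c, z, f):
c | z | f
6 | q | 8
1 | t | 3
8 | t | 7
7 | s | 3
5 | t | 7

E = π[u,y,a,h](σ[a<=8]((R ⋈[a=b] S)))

σ filters on a, owned by the left side.
E' = π[u,y,a,h]((σ[a<=8](R) ⋈[a=b] S))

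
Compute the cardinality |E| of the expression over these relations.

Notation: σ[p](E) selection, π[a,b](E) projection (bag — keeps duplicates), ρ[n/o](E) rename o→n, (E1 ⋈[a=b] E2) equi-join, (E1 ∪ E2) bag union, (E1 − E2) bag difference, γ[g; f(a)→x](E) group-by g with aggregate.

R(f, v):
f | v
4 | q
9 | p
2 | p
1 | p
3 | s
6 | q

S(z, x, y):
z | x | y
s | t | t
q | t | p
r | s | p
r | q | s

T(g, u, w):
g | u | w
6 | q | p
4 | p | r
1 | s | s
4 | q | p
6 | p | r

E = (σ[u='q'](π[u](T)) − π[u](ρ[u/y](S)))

Stepwise |·|:
  T → 5
  π[u](T) → 5
  σ[u='q'](π[u](T)) → 2
  S → 4
  ρ[u/y](S) → 4
  π[u](ρ[u/y](S)) → 4
  (σ[u='q'](π[u](T)) − π[u](ρ[u/y](S))) → 2

|E| = 2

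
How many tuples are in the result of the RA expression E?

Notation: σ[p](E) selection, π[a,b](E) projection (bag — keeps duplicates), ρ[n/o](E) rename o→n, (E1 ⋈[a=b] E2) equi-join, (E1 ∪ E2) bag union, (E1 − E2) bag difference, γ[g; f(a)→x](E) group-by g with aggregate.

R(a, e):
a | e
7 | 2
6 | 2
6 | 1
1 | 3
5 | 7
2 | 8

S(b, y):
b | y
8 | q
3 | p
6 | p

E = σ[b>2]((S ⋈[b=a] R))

Subexpression sizes:
  S → 3
  R → 6
  (S ⋈[b=a] R) → 2
  σ[b>2]((S ⋈[b=a] R)) → 2

|E| = 2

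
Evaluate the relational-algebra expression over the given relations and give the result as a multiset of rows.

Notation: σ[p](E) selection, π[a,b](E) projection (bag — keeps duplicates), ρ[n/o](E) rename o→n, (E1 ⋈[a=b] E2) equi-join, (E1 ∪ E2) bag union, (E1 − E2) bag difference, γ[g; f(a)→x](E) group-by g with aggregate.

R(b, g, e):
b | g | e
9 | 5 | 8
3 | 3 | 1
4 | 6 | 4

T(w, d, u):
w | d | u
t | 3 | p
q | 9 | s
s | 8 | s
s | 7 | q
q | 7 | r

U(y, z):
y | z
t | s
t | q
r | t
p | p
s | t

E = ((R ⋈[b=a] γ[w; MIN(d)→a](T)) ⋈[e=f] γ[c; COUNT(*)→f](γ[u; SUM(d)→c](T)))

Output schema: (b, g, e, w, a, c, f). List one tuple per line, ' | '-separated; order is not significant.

Row counts bottom-up:
  R → 3
  T → 5
  γ[w; MIN(d)→a](T) → 3
  (R ⋈[b=a] γ[w; MIN(d)→a](T)) → 1
  T → 5
  γ[u; SUM(d)→c](T) → 4
  γ[c; COUNT(*)→f](γ[u; SUM(d)→c](T)) → 3
  ((R ⋈[b=a] γ[w; MIN(d)→a](T)) ⋈[e=f] γ[c; COUNT(*)→f](γ[u; SUM(d)→c](T))) → 2

== RESULT ==
b | g | e | w | a | c | f
3 | 3 | 1 | t | 3 | 3 | 1
3 | 3 | 1 | t | 3 | 17 | 1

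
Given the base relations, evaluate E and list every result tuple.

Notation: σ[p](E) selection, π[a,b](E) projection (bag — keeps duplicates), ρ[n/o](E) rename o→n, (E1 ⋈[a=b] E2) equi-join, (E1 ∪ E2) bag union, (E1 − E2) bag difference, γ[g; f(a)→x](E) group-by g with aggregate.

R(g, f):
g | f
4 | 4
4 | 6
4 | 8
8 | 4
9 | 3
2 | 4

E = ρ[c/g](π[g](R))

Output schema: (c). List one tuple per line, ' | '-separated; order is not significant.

Subexpression sizes:
  R → 6
  π[g](R) → 6
  ρ[c/g](π[g](R)) → 6

== RESULT ==
c
2
4
4
4
8
9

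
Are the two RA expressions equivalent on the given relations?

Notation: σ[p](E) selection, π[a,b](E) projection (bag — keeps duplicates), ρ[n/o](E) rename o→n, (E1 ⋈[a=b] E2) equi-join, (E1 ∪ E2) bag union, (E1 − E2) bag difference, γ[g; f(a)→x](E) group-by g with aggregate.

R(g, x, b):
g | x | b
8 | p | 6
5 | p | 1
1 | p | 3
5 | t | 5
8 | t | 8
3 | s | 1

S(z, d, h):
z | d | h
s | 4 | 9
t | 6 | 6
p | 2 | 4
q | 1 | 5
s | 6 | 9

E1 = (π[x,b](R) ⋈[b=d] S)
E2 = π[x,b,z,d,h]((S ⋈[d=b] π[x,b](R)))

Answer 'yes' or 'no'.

E1 per-node cardinality:
  R → 6
  π[x,b](R) → 6
  S → 5
  (π[x,b](R) ⋈[b=d] S) → 4
E2 per-node cardinality:
  S → 5
  R → 6
  π[x,b](R) → 6
  (S ⋈[d=b] π[x,b](R)) → 4
  π[x,b,z,d,h]((S ⋈[d=b] π[x,b](R))) → 4

E1 and E2 produce the same multiset:
x | b | z | d | h
p | 1 | q | 1 | 5
p | 6 | s | 6 | 9
p | 6 | t | 6 | 6
s | 1 | q | 1 | 5

yes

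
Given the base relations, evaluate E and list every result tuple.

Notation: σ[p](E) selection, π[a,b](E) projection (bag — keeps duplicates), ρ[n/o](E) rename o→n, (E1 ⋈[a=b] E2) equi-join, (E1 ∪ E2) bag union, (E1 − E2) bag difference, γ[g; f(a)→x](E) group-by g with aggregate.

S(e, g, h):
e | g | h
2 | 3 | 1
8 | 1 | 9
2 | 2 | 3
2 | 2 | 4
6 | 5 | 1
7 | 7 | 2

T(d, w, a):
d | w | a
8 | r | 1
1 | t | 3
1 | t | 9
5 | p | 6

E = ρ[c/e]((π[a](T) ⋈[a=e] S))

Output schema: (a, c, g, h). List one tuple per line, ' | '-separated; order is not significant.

Row counts bottom-up:
  T → 4
  π[a](T) → 4
  S → 6
  (π[a](T) ⋈[a=e] S) → 1
  ρ[c/e]((π[a](T) ⋈[a=e] S)) → 1

== RESULT ==
a | c | g | h
6 | 6 | 5 | 1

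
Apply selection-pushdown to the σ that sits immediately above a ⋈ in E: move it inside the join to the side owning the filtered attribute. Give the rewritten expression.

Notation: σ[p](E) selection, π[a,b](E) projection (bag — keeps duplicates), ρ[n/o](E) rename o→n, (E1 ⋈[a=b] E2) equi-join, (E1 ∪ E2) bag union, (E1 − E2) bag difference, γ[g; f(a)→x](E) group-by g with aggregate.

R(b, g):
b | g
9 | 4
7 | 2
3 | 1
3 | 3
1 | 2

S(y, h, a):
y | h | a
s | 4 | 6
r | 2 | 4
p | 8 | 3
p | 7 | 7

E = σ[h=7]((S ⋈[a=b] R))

σ filters on h, owned by the left side.
E' = (σ[h=7](S) ⋈[a=b] R)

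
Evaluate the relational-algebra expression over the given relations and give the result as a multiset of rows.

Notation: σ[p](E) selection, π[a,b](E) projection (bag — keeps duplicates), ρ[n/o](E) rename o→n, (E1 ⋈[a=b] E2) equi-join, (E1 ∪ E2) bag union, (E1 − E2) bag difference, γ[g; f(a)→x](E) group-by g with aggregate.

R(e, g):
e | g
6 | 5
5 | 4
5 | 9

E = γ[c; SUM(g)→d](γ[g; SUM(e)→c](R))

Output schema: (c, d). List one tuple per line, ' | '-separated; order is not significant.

Per-node cardinality:
  R → 3
  γ[g; SUM(e)→c](R) → 3
  γ[c; SUM(g)→d](γ[g; SUM(e)→c](R)) → 2

== RESULT ==
c | d
5 | 13
6 | 5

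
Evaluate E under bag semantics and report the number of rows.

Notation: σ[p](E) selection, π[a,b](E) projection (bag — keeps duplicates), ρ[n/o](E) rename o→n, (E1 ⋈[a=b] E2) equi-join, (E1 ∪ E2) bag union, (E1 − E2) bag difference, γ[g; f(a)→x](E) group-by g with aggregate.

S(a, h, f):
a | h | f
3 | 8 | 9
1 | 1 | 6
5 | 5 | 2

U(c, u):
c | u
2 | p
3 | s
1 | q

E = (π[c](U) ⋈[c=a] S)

Row counts bottom-up:
  U → 3
  π[c](U) → 3
  S → 3
  (π[c](U) ⋈[c=a] S) → 2

|E| = 2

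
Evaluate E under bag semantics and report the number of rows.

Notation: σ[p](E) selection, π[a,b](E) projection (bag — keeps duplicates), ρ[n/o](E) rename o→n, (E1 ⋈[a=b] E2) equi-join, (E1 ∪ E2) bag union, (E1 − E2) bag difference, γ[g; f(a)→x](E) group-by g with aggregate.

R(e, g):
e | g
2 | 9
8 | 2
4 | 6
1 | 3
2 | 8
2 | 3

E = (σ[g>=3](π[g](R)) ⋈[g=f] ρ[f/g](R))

Stepwise |·|:
  R → 6
  π[g](R) → 6
  σ[g>=3](π[g](R)) → 5
  R → 6
  ρ[f/g](R) → 6
  (σ[g>=3](π[g](R)) ⋈[g=f] ρ[f/g](R)) → 7

|E| = 7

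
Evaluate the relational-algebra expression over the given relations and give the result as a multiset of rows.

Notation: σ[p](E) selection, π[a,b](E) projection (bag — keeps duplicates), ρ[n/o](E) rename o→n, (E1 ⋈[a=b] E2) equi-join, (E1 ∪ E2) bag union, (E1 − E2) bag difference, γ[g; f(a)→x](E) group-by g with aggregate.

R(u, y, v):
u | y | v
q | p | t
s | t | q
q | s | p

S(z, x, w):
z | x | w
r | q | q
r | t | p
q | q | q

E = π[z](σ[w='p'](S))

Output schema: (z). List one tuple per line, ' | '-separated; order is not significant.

Per-node cardinality:
  S → 3
  σ[w='p'](S) → 1
  π[z](σ[w='p'](S)) → 1

== RESULT ==
z
r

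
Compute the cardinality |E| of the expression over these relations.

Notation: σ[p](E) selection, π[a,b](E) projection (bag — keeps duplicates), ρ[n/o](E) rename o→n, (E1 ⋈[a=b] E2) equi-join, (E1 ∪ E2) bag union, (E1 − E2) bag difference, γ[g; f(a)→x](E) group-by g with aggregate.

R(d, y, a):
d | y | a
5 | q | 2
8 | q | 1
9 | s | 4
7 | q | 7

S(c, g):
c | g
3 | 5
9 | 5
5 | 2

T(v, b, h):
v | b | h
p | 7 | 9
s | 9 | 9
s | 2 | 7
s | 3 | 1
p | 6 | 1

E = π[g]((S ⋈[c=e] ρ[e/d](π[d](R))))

Row counts bottom-up:
  S → 3
  R → 4
  π[d](R) → 4
  ρ[e/d](π[d](R)) → 4
  (S ⋈[c=e] ρ[e/d](π[d](R))) → 2
  π[g]((S ⋈[c=e] ρ[e/d](π[d](R)))) → 2

|E| = 2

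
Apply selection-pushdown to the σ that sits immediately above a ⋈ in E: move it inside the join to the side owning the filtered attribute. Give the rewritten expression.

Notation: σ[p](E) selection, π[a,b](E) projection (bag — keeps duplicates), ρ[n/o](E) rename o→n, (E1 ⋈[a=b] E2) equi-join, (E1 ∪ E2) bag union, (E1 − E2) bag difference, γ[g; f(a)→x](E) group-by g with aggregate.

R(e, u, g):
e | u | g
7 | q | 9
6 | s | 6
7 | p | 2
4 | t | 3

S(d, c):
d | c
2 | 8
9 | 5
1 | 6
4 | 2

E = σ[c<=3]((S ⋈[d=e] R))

σ filters on c, owned by the left side.
E' = (σ[c<=3](S) ⋈[d=e] R)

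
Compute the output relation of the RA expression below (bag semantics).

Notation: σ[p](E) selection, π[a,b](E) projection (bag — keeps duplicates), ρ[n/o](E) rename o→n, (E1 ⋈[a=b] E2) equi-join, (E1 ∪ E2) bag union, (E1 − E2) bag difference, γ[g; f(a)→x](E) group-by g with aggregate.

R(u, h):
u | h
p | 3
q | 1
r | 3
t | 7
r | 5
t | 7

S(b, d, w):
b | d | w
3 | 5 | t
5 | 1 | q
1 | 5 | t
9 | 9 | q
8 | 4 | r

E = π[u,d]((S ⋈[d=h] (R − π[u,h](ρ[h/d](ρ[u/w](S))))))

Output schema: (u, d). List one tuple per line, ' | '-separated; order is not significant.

Row counts bottom-up:
  S → 5
  R → 6
  S → 5
  ρ[u/w](S) → 5
  ρ[h/d](ρ[u/w](S)) → 5
  π[u,h](ρ[h/d](ρ[u/w](S))) → 5
  (R − π[u,h](ρ[h/d](ρ[u/w](S)))) → 5
  (S ⋈[d=h] (R − π[u,h](ρ[h/d](ρ[u/w](S))))) → 2
  π[u,d]((S ⋈[d=h] (R − π[u,h](ρ[h/d](ρ[u/w](S)))))) → 2

== RESULT ==
u | d
r | 5
r | 5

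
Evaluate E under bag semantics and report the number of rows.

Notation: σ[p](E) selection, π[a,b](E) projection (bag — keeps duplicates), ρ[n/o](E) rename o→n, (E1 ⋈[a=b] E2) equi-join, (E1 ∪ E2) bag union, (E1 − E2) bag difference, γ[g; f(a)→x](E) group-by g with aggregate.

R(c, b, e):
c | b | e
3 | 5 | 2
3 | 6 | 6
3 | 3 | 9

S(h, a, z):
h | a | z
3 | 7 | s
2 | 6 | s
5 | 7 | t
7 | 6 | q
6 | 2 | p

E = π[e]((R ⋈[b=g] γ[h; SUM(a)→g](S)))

Row counts bottom-up:
  R → 3
  S → 5
  γ[h; SUM(a)→g](S) → 5
  (R ⋈[b=g] γ[h; SUM(a)→g](S)) → 2
  π[e]((R ⋈[b=g] γ[h; SUM(a)→g](S))) → 2

|E| = 2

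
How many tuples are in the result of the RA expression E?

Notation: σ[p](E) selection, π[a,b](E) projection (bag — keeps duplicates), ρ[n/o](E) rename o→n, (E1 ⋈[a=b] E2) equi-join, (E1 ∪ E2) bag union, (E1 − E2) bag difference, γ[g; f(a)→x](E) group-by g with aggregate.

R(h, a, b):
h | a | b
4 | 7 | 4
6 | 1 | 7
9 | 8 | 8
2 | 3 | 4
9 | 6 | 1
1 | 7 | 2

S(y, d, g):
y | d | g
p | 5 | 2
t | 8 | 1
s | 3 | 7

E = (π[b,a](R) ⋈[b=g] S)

Stepwise |·|:
  R → 6
  π[b,a](R) → 6
  S → 3
  (π[b,a](R) ⋈[b=g] S) → 3

|E| = 3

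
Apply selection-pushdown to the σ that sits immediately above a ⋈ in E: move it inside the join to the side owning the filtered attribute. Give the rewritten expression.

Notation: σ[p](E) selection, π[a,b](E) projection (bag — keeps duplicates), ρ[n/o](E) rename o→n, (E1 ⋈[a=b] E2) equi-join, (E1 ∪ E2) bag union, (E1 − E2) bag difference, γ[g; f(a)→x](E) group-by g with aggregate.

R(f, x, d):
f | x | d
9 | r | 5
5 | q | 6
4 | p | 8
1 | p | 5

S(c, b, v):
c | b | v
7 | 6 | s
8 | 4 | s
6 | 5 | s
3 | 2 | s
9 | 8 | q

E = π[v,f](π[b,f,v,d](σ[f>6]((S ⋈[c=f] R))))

σ filters on f, owned by the right side.
E' = π[v,f](π[b,f,v,d]((S ⋈[c=f] σ[f>6](R))))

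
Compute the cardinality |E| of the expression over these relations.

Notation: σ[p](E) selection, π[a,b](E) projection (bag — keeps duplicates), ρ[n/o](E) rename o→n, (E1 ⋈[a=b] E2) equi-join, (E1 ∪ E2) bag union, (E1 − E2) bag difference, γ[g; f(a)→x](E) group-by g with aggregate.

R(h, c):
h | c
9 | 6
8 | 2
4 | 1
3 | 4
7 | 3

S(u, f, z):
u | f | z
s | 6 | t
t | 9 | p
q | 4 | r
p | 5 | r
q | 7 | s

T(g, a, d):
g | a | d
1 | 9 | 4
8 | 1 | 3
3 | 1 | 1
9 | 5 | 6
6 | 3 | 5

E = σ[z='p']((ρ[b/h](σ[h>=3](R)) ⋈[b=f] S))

Per-node cardinality:
  R → 5
  σ[h>=3](R) → 5
  ρ[b/h](σ[h>=3](R)) → 5
  S → 5
  (ρ[b/h](σ[h>=3](R)) ⋈[b=f] S) → 3
  σ[z='p']((ρ[b/h](σ[h>=3](R)) ⋈[b=f] S)) → 1

|E| = 1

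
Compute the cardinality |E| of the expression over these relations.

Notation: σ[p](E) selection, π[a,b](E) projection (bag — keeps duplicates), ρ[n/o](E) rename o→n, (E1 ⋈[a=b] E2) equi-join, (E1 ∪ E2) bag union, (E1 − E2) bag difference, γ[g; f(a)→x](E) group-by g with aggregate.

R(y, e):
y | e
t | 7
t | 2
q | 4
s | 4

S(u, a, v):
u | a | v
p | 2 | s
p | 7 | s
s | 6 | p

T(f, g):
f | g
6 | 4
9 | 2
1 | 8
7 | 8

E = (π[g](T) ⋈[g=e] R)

Per-node cardinality:
  T → 4
  π[g](T) → 4
  R → 4
  (π[g](T) ⋈[g=e] R) → 3

|E| = 3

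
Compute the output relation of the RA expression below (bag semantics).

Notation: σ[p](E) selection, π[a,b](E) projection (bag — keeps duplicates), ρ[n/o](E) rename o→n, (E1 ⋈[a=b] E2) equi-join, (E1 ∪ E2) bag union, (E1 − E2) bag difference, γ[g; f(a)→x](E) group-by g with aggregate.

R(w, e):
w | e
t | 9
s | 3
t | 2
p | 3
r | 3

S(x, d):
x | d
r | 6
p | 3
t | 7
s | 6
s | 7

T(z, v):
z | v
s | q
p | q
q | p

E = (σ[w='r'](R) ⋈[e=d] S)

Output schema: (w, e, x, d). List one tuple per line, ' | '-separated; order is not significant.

Row counts bottom-up:
  R → 5
  σ[w='r'](R) → 1
  S → 5
  (σ[w='r'](R) ⋈[e=d] S) → 1

== RESULT ==
w | e | x | d
r | 3 | p | 3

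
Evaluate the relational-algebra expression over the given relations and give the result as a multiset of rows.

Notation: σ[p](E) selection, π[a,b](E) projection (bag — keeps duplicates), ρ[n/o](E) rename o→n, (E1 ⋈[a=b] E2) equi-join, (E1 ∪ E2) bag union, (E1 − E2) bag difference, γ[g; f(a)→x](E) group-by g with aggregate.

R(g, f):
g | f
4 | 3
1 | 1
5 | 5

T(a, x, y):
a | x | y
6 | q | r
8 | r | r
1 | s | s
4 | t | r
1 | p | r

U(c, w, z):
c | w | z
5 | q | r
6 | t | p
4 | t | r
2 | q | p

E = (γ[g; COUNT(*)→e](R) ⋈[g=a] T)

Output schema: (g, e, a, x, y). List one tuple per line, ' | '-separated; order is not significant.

Per-node cardinality:
  R → 3
  γ[g; COUNT(*)→e](R) → 3
  T → 5
  (γ[g; COUNT(*)→e](R) ⋈[g=a] T) → 3

== RESULT ==
g | e | a | x | y
1 | 1 | 1 | p | r
1 | 1 | 1 | s | s
4 | 1 | 4 | t | r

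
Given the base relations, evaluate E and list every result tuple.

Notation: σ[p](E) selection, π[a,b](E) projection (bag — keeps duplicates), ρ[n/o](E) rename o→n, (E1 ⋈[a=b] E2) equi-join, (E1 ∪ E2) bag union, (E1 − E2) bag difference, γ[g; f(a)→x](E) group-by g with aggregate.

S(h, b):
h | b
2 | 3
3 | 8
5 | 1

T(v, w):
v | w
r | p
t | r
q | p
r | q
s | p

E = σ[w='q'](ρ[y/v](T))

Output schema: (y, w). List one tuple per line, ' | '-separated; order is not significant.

Row counts bottom-up:
  T → 5
  ρ[y/v](T) → 5
  σ[w='q'](ρ[y/v](T)) → 1

== RESULT ==
y | w
r | q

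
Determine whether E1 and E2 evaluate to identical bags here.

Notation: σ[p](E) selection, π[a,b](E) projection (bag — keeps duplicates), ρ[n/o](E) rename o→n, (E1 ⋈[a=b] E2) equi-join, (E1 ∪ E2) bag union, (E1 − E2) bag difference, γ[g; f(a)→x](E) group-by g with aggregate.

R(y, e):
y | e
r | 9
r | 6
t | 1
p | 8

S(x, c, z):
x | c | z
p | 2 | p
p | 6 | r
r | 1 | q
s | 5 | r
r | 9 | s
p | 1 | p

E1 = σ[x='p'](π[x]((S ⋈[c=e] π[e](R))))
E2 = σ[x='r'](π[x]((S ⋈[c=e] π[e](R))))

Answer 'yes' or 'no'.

E1 row counts bottom-up:
  S → 6
  R → 4
  π[e](R) → 4
  (S ⋈[c=e] π[e](R)) → 4
  π[x]((S ⋈[c=e] π[e](R))) → 4
  σ[x='p'](π[x]((S ⋈[c=e] π[e](R)))) → 2
E2 row counts bottom-up:
  S → 6
  R → 4
  π[e](R) → 4
  (S ⋈[c=e] π[e](R)) → 4
  π[x]((S ⋈[c=e] π[e](R))) → 4
  σ[x='r'](π[x]((S ⋈[c=e] π[e](R)))) → 2

E1 result:
x
p
p
E2 result:
x
r
r
Witness: ('p',) appears 2× in E1 but 0× in E2.

no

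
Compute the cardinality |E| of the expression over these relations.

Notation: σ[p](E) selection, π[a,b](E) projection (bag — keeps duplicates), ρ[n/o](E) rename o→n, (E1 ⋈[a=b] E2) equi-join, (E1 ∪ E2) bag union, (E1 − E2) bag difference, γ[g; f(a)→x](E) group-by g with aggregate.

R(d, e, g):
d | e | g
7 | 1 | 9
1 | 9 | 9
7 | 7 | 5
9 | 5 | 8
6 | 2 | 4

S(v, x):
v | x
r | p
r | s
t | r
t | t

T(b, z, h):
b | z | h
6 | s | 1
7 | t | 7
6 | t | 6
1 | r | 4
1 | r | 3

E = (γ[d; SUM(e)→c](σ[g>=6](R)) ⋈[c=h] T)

Stepwise |·|:
  R → 5
  σ[g>=6](R) → 3
  γ[d; SUM(e)→c](σ[g>=6](R)) → 3
  T → 5
  (γ[d; SUM(e)→c](σ[g>=6](R)) ⋈[c=h] T) → 1

|E| = 1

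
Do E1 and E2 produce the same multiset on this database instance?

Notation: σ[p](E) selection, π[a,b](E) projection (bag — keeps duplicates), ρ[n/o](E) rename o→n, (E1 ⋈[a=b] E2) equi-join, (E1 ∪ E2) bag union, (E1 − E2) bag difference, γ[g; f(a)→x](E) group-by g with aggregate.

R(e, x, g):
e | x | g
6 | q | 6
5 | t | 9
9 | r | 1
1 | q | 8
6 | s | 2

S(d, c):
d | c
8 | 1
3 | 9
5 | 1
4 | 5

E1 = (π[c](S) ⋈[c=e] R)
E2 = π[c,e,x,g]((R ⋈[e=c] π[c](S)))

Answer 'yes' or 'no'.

E1 stepwise |·|:
  S → 4
  π[c](S) → 4
  R → 5
  (π[c](S) ⋈[c=e] R) → 4
E2 stepwise |·|:
  R → 5
  S → 4
  π[c](S) → 4
  (R ⋈[e=c] π[c](S)) → 4
  π[c,e,x,g]((R ⋈[e=c] π[c](S))) → 4

E1 and E2 produce the same multiset:
c | e | x | g
1 | 1 | q | 8
1 | 1 | q | 8
5 | 5 | t | 9
9 | 9 | r | 1

yes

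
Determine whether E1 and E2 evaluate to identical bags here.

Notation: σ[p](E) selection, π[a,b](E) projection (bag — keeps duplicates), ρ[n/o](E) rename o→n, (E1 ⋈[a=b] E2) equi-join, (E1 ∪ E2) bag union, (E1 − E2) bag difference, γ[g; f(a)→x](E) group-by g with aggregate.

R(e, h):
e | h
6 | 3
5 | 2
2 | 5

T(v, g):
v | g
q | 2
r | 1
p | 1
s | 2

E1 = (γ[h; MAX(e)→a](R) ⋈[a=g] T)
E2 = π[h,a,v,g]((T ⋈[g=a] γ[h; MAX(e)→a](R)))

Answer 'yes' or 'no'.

E1 subexpression sizes:
  R → 3
  γ[h; MAX(e)→a](R) → 3
  T → 4
  (γ[h; MAX(e)→a](R) ⋈[a=g] T) → 2
E2 subexpression sizes:
  T → 4
  R → 3
  γ[h; MAX(e)→a](R) → 3
  (T ⋈[g=a] γ[h; MAX(e)→a](R)) → 2
  π[h,a,v,g]((T ⋈[g=a] γ[h; MAX(e)→a](R))) → 2

E1 and E2 produce the same multiset:
h | a | v | g
5 | 2 | q | 2
5 | 2 | s | 2

yes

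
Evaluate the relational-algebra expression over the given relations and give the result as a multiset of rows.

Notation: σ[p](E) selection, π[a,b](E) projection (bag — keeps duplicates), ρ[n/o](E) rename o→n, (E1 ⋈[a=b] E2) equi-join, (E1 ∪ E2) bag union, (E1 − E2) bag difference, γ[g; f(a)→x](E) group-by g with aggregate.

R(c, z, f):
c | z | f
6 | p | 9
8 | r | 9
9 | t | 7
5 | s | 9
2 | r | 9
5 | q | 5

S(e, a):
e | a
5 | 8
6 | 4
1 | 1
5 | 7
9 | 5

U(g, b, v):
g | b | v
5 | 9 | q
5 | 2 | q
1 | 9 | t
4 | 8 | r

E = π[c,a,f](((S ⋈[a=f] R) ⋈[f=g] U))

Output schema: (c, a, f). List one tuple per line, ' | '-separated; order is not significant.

Stepwise |·|:
  S → 5
  R → 6
  (S ⋈[a=f] R) → 2
  U → 4
  ((S ⋈[a=f] R) ⋈[f=g] U) → 2
  π[c,a,f](((S ⋈[a=f] R) ⋈[f=g] U)) → 2

== RESULT ==
c | a | f
5 | 5 | 5
5 | 5 | 5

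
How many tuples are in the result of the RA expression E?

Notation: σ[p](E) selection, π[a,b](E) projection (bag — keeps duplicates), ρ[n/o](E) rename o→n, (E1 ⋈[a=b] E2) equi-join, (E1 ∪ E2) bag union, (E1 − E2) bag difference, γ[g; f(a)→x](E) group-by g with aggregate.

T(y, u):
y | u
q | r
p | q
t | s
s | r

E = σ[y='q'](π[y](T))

Per-node cardinality:
  T → 4
  π[y](T) → 4
  σ[y='q'](π[y](T)) → 1

|E| = 1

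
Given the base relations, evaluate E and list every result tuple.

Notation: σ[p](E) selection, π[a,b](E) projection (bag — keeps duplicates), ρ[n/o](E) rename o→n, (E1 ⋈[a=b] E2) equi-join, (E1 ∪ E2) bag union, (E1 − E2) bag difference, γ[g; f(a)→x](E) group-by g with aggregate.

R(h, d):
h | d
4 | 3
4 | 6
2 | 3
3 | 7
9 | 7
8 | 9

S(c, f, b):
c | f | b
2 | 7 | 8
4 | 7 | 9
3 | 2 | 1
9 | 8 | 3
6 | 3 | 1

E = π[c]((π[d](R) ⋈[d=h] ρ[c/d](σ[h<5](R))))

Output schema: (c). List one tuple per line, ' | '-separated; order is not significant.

Stepwise |·|:
  R → 6
  π[d](R) → 6
  R → 6
  σ[h<5](R) → 4
  ρ[c/d](σ[h<5](R)) → 4
  (π[d](R) ⋈[d=h] ρ[c/d](σ[h<5](R))) → 2
  π[c]((π[d](R) ⋈[d=h] ρ[c/d](σ[h<5](R)))) → 2

== RESULT ==
c
7
7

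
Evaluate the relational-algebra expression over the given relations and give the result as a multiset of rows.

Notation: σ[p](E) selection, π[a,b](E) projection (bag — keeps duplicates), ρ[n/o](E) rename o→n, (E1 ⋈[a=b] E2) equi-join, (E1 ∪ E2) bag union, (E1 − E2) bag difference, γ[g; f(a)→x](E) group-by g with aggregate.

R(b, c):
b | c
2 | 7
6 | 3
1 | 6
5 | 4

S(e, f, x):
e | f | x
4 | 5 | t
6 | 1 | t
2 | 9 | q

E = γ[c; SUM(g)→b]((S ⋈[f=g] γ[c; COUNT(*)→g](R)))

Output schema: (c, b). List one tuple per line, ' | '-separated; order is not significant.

Per-node cardinality:
  S → 3
  R → 4
  γ[c; COUNT(*)→g](R) → 4
  (S ⋈[f=g] γ[c; COUNT(*)→g](R)) → 4
  γ[c; SUM(g)→b]((S ⋈[f=g] γ[c; COUNT(*)→g](R))) → 4

== RESULT ==
c | b
3 | 1
4 | 1
6 | 1
7 | 1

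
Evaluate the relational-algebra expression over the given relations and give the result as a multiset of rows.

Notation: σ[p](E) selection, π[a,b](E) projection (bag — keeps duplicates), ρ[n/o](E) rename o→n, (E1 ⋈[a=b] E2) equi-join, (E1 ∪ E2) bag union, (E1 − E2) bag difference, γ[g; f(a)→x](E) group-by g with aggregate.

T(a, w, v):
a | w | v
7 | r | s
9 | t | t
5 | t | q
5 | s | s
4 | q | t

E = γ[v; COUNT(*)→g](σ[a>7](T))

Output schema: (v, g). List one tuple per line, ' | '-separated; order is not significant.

Row counts bottom-up:
  T → 5
  σ[a>7](T) → 1
  γ[v; COUNT(*)→g](σ[a>7](T)) → 1

== RESULT ==
v | g
t | 1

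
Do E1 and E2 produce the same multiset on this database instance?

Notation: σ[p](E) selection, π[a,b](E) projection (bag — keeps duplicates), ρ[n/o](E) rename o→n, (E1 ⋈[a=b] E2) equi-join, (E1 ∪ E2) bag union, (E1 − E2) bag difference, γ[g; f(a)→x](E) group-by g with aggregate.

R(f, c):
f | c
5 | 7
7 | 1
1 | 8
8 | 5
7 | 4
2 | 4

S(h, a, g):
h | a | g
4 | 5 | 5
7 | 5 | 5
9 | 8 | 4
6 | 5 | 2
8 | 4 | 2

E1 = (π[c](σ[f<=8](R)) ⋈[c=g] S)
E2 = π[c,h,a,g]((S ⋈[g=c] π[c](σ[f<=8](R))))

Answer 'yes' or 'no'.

E1 row counts bottom-up:
  R → 6
  σ[f<=8](R) → 6
  π[c](σ[f<=8](R)) → 6
  S → 5
  (π[c](σ[f<=8](R)) ⋈[c=g] S) → 4
E2 row counts bottom-up:
  S → 5
  R → 6
  σ[f<=8](R) → 6
  π[c](σ[f<=8](R)) → 6
  (S ⋈[g=c] π[c](σ[f<=8](R))) → 4
  π[c,h,a,g]((S ⋈[g=c] π[c](σ[f<=8](R)))) → 4

E1 and E2 produce the same multiset:
c | h | a | g
4 | 9 | 8 | 4
4 | 9 | 8 | 4
5 | 4 | 5 | 5
5 | 7 | 5 | 5

yes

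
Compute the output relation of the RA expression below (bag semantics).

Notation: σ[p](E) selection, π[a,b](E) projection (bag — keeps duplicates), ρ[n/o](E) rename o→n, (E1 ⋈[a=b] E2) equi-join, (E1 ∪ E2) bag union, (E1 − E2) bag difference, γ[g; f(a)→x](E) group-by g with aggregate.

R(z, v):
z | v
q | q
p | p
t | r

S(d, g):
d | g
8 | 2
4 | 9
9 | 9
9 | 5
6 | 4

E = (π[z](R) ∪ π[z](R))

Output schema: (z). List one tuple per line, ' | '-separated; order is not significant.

Subexpression sizes:
  R → 3
  π[z](R) → 3
  R → 3
  π[z](R) → 3
  (π[z](R) ∪ π[z](R)) → 6

== RESULT ==
z
p
p
q
q
t
t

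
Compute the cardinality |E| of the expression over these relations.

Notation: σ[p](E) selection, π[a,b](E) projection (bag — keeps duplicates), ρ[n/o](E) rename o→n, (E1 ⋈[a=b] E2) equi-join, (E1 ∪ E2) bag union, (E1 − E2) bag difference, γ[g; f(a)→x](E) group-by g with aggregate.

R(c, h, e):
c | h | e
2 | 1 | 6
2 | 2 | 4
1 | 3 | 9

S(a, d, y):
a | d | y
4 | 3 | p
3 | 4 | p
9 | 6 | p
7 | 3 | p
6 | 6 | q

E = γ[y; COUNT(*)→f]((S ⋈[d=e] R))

Row counts bottom-up:
  S → 5
  R → 3
  (S ⋈[d=e] R) → 3
  γ[y; COUNT(*)→f]((S ⋈[d=e] R)) → 2

|E| = 2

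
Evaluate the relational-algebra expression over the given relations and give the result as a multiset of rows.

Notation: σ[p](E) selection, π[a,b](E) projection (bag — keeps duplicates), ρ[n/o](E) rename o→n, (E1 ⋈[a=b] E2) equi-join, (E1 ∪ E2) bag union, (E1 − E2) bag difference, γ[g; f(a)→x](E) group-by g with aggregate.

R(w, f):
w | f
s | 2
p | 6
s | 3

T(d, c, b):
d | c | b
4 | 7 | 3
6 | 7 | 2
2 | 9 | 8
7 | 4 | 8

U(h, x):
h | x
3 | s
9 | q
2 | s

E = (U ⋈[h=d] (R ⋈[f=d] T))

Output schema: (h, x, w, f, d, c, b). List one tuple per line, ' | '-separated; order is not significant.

Subexpression sizes:
  U → 3
  R → 3
  T → 4
  (R ⋈[f=d] T) → 2
  (U ⋈[h=d] (R ⋈[f=d] T)) → 1

== RESULT ==
h | x | w | f | d | c | b
2 | s | s | 2 | 2 | 9 | 8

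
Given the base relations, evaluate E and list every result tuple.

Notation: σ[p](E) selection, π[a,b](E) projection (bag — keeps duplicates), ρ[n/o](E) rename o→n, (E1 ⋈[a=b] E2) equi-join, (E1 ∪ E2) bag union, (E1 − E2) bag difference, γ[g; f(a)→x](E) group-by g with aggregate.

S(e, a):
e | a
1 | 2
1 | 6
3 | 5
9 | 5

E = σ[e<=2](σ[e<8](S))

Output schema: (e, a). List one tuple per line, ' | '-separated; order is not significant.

Stepwise |·|:
  S → 4
  σ[e<8](S) → 3
  σ[e<=2](σ[e<8](S)) → 2

== RESULT ==
e | a
1 | 2
1 | 6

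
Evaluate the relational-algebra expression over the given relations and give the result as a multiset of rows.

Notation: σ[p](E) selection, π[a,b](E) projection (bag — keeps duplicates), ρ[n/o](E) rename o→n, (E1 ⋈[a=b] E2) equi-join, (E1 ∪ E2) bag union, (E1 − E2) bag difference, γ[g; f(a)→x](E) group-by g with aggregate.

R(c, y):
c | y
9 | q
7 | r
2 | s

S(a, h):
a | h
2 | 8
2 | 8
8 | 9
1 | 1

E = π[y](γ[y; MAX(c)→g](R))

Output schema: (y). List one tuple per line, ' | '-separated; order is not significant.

Row counts bottom-up:
  R → 3
  γ[y; MAX(c)→g](R) → 3
  π[y](γ[y; MAX(c)→g](R)) → 3

== RESULT ==
y
q
r
s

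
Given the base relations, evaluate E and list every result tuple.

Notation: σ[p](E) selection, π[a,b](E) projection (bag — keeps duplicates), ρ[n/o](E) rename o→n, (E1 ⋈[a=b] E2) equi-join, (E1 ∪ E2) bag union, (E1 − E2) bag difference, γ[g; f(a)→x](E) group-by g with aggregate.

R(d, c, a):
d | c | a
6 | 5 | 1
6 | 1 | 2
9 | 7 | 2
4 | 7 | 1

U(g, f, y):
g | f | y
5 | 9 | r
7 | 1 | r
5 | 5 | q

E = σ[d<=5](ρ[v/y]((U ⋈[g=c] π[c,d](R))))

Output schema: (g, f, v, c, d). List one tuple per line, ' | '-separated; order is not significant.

Subexpression sizes:
  U → 3
  R → 4
  π[c,d](R) → 4
  (U ⋈[g=c] π[c,d](R)) → 4
  ρ[v/y]((U ⋈[g=c] π[c,d](R))) → 4
  σ[d<=5](ρ[v/y]((U ⋈[g=c] π[c,d](R)))) → 1

== RESULT ==
g | f | v | c | d
7 | 1 | r | 7 | 4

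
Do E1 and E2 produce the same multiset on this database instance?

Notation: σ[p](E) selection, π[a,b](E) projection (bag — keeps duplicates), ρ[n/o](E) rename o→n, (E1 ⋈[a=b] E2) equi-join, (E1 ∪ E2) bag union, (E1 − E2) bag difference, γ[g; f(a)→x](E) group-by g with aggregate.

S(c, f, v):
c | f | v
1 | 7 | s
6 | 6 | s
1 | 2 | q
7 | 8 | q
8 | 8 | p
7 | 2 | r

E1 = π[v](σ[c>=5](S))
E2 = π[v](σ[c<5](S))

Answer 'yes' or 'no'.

E1 row counts bottom-up:
  S → 6
  σ[c>=5](S) → 4
  π[v](σ[c>=5](S)) → 4
E2 row counts bottom-up:
  S → 6
  σ[c<5](S) → 2
  π[v](σ[c<5](S)) → 2

E1 result:
v
p
q
r
s
E2 result:
v
q
s
Witness: ('p',) appears 1× in E1 but 0× in E2.

no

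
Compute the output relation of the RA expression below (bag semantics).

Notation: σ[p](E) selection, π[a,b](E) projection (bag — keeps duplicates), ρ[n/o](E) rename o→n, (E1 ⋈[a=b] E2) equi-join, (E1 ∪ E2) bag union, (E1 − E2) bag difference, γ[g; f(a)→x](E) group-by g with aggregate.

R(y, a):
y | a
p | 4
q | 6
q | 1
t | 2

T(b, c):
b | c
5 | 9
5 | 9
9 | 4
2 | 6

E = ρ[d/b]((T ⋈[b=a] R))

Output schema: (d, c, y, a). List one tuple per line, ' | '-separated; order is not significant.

Row counts bottom-up:
  T → 4
  R → 4
  (T ⋈[b=a] R) → 1
  ρ[d/b]((T ⋈[b=a] R)) → 1

== RESULT ==
d | c | y | a
2 | 6 | t | 2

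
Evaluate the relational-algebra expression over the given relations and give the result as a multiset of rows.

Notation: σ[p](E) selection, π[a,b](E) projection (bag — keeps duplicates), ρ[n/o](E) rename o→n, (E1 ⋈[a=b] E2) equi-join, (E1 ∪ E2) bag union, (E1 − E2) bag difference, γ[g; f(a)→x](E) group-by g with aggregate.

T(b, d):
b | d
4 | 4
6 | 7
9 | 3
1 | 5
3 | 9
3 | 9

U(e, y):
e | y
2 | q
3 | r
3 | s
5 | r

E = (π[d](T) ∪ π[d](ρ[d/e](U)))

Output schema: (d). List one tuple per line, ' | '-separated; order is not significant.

Row counts bottom-up:
  T → 6
  π[d](T) → 6
  U → 4
  ρ[d/e](U) → 4
  π[d](ρ[d/e](U)) → 4
  (π[d](T) ∪ π[d](ρ[d/e](U))) → 10

== RESULT ==
d
2
3
3
3
4
5
5
7
9
9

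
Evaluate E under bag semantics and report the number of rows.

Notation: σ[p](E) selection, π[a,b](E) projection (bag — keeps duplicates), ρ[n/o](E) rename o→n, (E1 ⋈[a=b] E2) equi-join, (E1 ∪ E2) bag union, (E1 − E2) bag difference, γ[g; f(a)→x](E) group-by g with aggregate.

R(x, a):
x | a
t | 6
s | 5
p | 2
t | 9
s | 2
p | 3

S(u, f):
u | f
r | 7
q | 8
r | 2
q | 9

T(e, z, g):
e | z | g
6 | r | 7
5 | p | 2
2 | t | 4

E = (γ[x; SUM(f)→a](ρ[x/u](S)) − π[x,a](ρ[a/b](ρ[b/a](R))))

Row counts bottom-up:
  S → 4
  ρ[x/u](S) → 4
  γ[x; SUM(f)→a](ρ[x/u](S)) → 2
  R → 6
  ρ[b/a](R) → 6
  ρ[a/b](ρ[b/a](R)) → 6
  π[x,a](ρ[a/b](ρ[b/a](R))) → 6
  (γ[x; SUM(f)→a](ρ[x/u](S)) − π[x,a](ρ[a/b](ρ[b/a](R)))) → 2

|E| = 2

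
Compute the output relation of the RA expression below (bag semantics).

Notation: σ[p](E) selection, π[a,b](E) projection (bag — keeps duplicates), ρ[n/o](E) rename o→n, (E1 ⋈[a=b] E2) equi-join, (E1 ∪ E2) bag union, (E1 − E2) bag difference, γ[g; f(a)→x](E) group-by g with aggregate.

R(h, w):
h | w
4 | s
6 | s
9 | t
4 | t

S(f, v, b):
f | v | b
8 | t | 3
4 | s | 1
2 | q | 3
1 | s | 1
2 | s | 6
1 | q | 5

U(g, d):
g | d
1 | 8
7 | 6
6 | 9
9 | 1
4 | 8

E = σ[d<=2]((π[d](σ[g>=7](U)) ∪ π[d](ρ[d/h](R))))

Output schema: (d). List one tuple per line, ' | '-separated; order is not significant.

Subexpression sizes:
  U → 5
  σ[g>=7](U) → 2
  π[d](σ[g>=7](U)) → 2
  R → 4
  ρ[d/h](R) → 4
  π[d](ρ[d/h](R)) → 4
  (π[d](σ[g>=7](U)) ∪ π[d](ρ[d/h](R))) → 6
  σ[d<=2]((π[d](σ[g>=7](U)) ∪ π[d](ρ[d/h](R)))) → 1

== RESULT ==
d
1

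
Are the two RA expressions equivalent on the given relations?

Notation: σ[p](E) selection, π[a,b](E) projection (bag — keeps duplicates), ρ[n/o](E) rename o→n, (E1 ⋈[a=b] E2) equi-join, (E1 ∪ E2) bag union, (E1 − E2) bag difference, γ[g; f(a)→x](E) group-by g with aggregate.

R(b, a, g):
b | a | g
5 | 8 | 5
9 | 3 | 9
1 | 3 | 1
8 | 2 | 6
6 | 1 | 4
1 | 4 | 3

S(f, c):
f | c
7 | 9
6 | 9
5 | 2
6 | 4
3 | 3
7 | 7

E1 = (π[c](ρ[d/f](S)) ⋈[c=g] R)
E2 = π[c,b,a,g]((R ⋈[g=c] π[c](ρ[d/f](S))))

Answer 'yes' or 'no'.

E1 subexpression sizes:
  S → 6
  ρ[d/f](S) → 6
  π[c](ρ[d/f](S)) → 6
  R → 6
  (π[c](ρ[d/f](S)) ⋈[c=g] R) → 4
E2 subexpression sizes:
  R → 6
  S → 6
  ρ[d/f](S) → 6
  π[c](ρ[d/f](S)) → 6
  (R ⋈[g=c] π[c](ρ[d/f](S))) → 4
  π[c,b,a,g]((R ⋈[g=c] π[c](ρ[d/f](S)))) → 4

E1 and E2 produce the same multiset:
c | b | a | g
3 | 1 | 4 | 3
4 | 6 | 1 | 4
9 | 9 | 3 | 9
9 | 9 | 3 | 9

yes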